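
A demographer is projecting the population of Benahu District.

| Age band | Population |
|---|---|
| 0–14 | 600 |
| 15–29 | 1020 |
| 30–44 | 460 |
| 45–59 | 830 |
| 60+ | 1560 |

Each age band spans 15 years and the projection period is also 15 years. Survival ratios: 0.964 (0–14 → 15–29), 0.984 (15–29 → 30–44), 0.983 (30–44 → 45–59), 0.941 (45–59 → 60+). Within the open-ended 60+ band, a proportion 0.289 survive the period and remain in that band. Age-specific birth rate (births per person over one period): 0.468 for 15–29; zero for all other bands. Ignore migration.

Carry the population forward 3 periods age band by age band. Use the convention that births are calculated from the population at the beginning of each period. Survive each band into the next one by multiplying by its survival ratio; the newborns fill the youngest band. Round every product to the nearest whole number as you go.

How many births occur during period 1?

Let band 1 be 0–14 through band 5 = 60+.
Period 1.
Births: 1020 × 0.468 = 477
Band 2: 600 × 0.964 = 578
Band 3: 1020 × 0.984 = 1004
Band 4: 460 × 0.983 = 452
Band 5: 830 × 0.941 + 1560 × 0.289 = 781 + 451 = 1232
Population now: 0–14=477, 15–29=578, 30–44=1004, 45–59=452, 60+=1232

477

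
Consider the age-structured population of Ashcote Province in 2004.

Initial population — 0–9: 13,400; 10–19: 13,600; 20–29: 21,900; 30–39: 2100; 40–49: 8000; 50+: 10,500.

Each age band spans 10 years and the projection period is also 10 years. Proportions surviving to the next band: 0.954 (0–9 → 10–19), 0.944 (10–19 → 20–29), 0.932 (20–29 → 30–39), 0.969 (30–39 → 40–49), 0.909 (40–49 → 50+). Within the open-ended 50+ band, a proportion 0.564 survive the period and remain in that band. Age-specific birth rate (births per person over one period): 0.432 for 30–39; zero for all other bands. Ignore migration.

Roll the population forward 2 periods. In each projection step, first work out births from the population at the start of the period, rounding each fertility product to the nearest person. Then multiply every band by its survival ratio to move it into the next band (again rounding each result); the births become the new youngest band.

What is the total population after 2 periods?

Period 1:
Births: 2100 × 0.432 = 907
10–19: 13400 × 0.954 = 12784
20–29: 13600 × 0.944 = 12838
30–39: 21900 × 0.932 = 20411
40–49: 2100 × 0.969 = 2035
50+: 8000 × 0.909 + 10500 × 0.564 = 7272 + 5922 = 13194
End of period: [907, 12784, 12838, 20411, 2035, 13194]
Period 2:
Births: 20411 × 0.432 = 8818
10–19: 907 × 0.954 = 865
20–29: 12784 × 0.944 = 12068
30–39: 12838 × 0.932 = 11965
40–49: 20411 × 0.969 = 19778
50+: 2035 × 0.909 + 13194 × 0.564 = 1850 + 7441 = 9291
End of period: [8818, 865, 12068, 11965, 19778, 9291]
Total after period 2: 8818 + 865 + 12068 + 11965 + 19778 + 9291 = 62785

62785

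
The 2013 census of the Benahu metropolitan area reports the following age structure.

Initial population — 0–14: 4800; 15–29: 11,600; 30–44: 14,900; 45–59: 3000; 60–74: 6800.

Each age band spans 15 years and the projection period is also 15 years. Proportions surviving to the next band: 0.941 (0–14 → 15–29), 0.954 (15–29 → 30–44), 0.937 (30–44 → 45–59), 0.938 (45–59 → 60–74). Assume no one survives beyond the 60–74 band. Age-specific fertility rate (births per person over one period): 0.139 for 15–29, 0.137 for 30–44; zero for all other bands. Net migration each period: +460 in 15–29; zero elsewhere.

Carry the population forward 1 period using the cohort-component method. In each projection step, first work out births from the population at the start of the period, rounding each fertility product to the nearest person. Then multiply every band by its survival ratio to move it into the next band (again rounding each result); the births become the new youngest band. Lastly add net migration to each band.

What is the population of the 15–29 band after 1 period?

[period 1]
Births: 11600 * 0.139 = 1612 ; 14900 * 0.137 = 2041 → total 3653
15–29: 4800 * 0.941 = 4517
30–44: 11600 * 0.954 = 11066
45–59: 14900 * 0.937 = 13961
60–74: 3000 * 0.938 = 2814
Net migration: 15–29 + 460 → 4977
Population now: 0–14=3653, 15–29=4977, 30–44=11066, 45–59=13961, 60–74=2814

4977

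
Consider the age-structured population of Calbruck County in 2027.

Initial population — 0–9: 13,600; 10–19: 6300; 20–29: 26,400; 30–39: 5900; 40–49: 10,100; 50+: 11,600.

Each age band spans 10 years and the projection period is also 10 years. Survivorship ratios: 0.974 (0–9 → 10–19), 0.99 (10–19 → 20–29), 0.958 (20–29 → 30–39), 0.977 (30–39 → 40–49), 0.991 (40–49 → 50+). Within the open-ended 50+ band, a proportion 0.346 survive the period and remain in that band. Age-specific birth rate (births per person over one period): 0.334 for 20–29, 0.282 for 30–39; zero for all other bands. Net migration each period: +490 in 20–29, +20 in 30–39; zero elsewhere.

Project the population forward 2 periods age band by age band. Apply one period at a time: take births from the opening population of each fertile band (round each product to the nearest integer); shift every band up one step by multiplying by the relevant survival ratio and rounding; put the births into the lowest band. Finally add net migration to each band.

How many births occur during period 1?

10482

Period 1:
Births: 26400 * 0.334 = 8818  |  5900 * 0.282 = 1664 → total 10482
10–19: 13600 * 0.974 = 13246
20–29: 6300 * 0.99 = 6237
30–39: 26400 * 0.958 = 25291
40–49: 5900 * 0.977 = 5764
50+: 10100 * 0.991 + 11600 * 0.346 = 10009 + 4014 = 14023
Net migration: 20–29 + 490 → 6727; 30–39 + 20 → 25311
End of period: [10482, 13246, 6727, 25311, 5764, 14023]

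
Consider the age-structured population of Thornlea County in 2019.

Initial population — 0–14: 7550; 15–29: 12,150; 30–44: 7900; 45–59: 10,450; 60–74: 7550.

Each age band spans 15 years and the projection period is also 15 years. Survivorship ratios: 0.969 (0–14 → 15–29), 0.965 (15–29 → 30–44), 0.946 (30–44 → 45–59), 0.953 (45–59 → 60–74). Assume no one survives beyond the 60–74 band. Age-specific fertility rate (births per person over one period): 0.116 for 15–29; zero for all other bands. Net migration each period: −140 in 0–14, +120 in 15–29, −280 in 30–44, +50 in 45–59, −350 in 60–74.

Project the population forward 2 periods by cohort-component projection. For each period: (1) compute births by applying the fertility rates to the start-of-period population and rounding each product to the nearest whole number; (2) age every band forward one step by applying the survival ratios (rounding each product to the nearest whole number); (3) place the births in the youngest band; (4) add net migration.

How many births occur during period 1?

Period 1.
Births: 12150 * 0.116 = 1409
15–29: 7550 * 0.969 = 7316
30–44: 12150 * 0.965 = 11725
45–59: 7900 * 0.946 = 7473
60–74: 10450 * 0.953 = 9959
Net migration: 0–14 − 140 → 1269; 15–29 + 120 → 7436; 30–44 − 280 → 11445; 45–59 + 50 → 7523; 60–74 − 350 → 9609
Giving 1269 / 7436 / 11445 / 7523 / 9609.

1409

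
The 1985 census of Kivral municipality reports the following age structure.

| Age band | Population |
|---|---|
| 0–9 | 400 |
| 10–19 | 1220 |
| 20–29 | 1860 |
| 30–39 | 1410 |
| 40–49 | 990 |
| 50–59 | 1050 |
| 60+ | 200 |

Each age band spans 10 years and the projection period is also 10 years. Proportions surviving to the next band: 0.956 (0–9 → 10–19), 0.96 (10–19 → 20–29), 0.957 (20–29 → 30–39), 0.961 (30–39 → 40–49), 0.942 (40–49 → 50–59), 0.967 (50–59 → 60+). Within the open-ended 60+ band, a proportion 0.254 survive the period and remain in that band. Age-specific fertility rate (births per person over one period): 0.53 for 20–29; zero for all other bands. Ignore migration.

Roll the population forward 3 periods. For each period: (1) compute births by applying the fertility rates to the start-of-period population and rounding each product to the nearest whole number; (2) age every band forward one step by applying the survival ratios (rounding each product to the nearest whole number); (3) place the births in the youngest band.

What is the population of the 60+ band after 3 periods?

Call the groups 1 to 7, youngest first.
After projecting period 1:
Births: 1860 * 0.53 = 986
Group 2: 400 * 0.956 = 382
Group 3: 1220 * 0.96 = 1171
Group 4: 1860 * 0.957 = 1780
Group 5: 1410 * 0.961 = 1355
Group 6: 990 * 0.942 = 933
Group 7: 1050 * 0.967 + 200 * 0.254 = 1015 + 51 = 1066
End of period: [986, 382, 1171, 1780, 1355, 933, 1066]
After projecting period 2:
Births: 1171 * 0.53 = 621
Group 2: 986 * 0.956 = 943
Group 3: 382 * 0.96 = 367
Group 4: 1171 * 0.957 = 1121
Group 5: 1780 * 0.961 = 1711
Group 6: 1355 * 0.942 = 1276
Group 7: 933 * 0.967 + 1066 * 0.254 = 902 + 271 = 1173
End of period: [621, 943, 367, 1121, 1711, 1276, 1173]
After projecting period 3:
Births: 367 * 0.53 = 195
Group 2: 621 * 0.956 = 594
Group 3: 943 * 0.96 = 905
Group 4: 367 * 0.957 = 351
Group 5: 1121 * 0.961 = 1077
Group 6: 1711 * 0.942 = 1612
Group 7: 1276 * 0.967 + 1173 * 0.254 = 1234 + 298 = 1532
End of period: [195, 594, 905, 351, 1077, 1612, 1532]

1532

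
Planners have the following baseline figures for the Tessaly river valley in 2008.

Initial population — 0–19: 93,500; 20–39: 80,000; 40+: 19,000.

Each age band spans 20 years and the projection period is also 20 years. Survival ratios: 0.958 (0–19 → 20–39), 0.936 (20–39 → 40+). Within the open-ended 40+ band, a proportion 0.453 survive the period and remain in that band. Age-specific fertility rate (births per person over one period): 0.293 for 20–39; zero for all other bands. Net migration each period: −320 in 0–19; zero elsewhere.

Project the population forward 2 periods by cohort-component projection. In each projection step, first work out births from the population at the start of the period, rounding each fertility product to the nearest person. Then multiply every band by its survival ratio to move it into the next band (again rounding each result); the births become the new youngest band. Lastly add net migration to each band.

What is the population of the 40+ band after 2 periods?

Let band 1 be 0–19 through band 3 = 40+.
Period 1:
Births: 80000 × 0.293 = 23440
Band 2: 93500 × 0.958 = 89573
Band 3: 80000 × 0.936 + 19000 × 0.453 = 74880 + 8607 = 83487
Net migration: Band 1 − 320 → 23120
End of period: [23120, 89573, 83487]
Period 2:
Births: 89573 × 0.293 = 26245
Band 2: 23120 × 0.958 = 22149
Band 3: 89573 × 0.936 + 83487 × 0.453 = 83840 + 37820 = 121660
Net migration: Band 1 − 320 → 25925
End of period: [25925, 22149, 121660]

121660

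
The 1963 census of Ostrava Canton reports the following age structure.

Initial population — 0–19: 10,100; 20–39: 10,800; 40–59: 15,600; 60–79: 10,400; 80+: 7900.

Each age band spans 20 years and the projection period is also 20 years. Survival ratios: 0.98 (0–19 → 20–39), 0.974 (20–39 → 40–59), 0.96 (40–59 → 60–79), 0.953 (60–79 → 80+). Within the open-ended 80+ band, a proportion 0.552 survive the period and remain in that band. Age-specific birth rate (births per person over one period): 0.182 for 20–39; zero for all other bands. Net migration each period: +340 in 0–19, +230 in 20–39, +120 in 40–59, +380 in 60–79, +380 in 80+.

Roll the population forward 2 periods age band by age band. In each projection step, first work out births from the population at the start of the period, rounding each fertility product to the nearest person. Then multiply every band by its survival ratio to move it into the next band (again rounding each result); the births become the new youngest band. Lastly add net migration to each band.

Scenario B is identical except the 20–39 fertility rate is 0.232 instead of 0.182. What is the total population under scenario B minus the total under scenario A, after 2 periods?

Numbering the groups 1..5 from youngest to oldest:
Period 1:
Births: 10800 * 0.182 = 1966
Group 2: 10100 * 0.98 = 9898
Group 3: 10800 * 0.974 = 10519
Group 4: 15600 * 0.96 = 14976
Group 5: 10400 * 0.953 + 7900 * 0.552 = 9911 + 4361 = 14272
Net migration: Group 1 + 340 → 2306; Group 2 + 230 → 10128; Group 3 + 120 → 10639; Group 4 + 380 → 15356; Group 5 + 380 → 14652
Giving 2306 / 10128 / 10639 / 15356 / 14652.
Period 2:
Births: 10128 * 0.182 = 1843
Group 2: 2306 * 0.98 = 2260
Group 3: 10128 * 0.974 = 9865
Group 4: 10639 * 0.96 = 10213
Group 5: 15356 * 0.953 + 14652 * 0.552 = 14634 + 8088 = 22722
Net migration: Group 1 + 340 → 2183; Group 2 + 230 → 2490; Group 3 + 120 → 9985; Group 4 + 380 → 10593; Group 5 + 380 → 23102
Giving 2183 / 2490 / 9985 / 10593 / 23102.
Scenario A total after 2 periods: 48353
Scenario B projection —
Period 1:
Births: 10800 * 0.232 = 2506
Group 2: 10100 * 0.98 = 9898
Group 3: 10800 * 0.974 = 10519
Group 4: 15600 * 0.96 = 14976
Group 5: 10400 * 0.953 + 7900 * 0.552 = 9911 + 4361 = 14272
Net migration: Group 1 + 340 → 2846; Group 2 + 230 → 10128; Group 3 + 120 → 10639; Group 4 + 380 → 15356; Group 5 + 380 → 14652
Giving 2846 / 10128 / 10639 / 15356 / 14652.
Period 2:
Births: 10128 * 0.232 = 2350
Group 2: 2846 * 0.98 = 2789
Group 3: 10128 * 0.974 = 9865
Group 4: 10639 * 0.96 = 10213
Group 5: 15356 * 0.953 + 14652 * 0.552 = 14634 + 8088 = 22722
Net migration: Group 1 + 340 → 2690; Group 2 + 230 → 3019; Group 3 + 120 → 9985; Group 4 + 380 → 10593; Group 5 + 380 → 23102
Giving 2690 / 3019 / 9985 / 10593 / 23102.
Scenario B total after 2 periods: 49389
Difference B − A = 49389 − 48353 = 1036

1036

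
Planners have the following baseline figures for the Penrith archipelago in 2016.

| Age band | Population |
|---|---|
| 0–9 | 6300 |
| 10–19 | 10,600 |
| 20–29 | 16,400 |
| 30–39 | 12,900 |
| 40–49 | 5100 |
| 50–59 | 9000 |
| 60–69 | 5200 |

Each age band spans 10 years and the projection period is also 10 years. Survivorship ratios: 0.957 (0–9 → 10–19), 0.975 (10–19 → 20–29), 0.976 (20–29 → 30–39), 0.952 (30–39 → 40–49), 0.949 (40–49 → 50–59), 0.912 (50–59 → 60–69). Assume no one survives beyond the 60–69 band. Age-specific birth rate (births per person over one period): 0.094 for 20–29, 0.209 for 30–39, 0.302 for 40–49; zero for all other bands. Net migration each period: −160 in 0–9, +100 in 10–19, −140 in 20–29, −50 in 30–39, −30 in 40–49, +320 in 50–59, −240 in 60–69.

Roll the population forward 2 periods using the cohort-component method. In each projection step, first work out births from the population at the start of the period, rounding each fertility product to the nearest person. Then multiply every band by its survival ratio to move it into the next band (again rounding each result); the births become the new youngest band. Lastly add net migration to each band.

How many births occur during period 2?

(Bands numbered youngest = 1 to oldest = 7.)
After projecting period 1:
Births: 16400 × 0.094 = 1542 ; 12900 × 0.209 = 2696 ; 5100 × 0.302 = 1540 ⇒ total 5778
Band 2: 6300 × 0.957 = 6029
Band 3: 10600 × 0.975 = 10335
Band 4: 16400 × 0.976 = 16006
Band 5: 12900 × 0.952 = 12281
Band 6: 5100 × 0.949 = 4840
Band 7: 9000 × 0.912 = 8208
Net migration: Band 1 − 160 → 5618; Band 2 + 100 → 6129; Band 3 − 140 → 10195; Band 4 − 50 → 15956; Band 5 − 30 → 12251; Band 6 + 320 → 5160; Band 7 − 240 → 7968
End of period: [5618, 6129, 10195, 15956, 12251, 5160, 7968]
After projecting period 2:
Births: 10195 × 0.094 = 958 ; 15956 × 0.209 = 3335 ; 12251 × 0.302 = 3700 ⇒ total 7993
Band 2: 5618 × 0.957 = 5376
Band 3: 6129 × 0.975 = 5976
Band 4: 10195 × 0.976 = 9950
Band 5: 15956 × 0.952 = 15190
Band 6: 12251 × 0.949 = 11626
Band 7: 5160 × 0.912 = 4706
Net migration: Band 1 − 160 → 7833; Band 2 + 100 → 5476; Band 3 − 140 → 5836; Band 4 − 50 → 9900; Band 5 − 30 → 15160; Band 6 + 320 → 11946; Band 7 − 240 → 4466
End of period: [7833, 5476, 5836, 9900, 15160, 11946, 4466]

7993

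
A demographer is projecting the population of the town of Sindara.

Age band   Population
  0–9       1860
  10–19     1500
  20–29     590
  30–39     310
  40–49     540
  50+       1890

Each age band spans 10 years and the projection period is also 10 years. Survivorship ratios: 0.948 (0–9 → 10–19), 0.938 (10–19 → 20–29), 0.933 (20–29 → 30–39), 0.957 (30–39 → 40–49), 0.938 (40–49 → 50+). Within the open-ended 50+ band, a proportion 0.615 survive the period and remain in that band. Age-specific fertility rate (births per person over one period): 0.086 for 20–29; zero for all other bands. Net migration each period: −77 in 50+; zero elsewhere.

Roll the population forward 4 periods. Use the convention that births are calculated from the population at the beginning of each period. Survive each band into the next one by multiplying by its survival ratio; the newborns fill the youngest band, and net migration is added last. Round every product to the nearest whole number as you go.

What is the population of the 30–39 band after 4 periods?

42

Call the groups 1 to 6, youngest first.
Period 1:
Births: 590 × 0.086 = 51
Group 2: 1860 × 0.948 = 1763
Group 3: 1500 × 0.938 = 1407
Group 4: 590 × 0.933 = 550
Group 5: 310 × 0.957 = 297
Group 6: 540 × 0.938 + 1890 × 0.615 = 507 + 1162 = 1669
Net migration: Group 6 − 77 → 1592
End of period: [51, 1763, 1407, 550, 297, 1592]
Period 2:
Births: 1407 × 0.086 = 121
Group 2: 51 × 0.948 = 48
Group 3: 1763 × 0.938 = 1654
Group 4: 1407 × 0.933 = 1313
Group 5: 550 × 0.957 = 526
Group 6: 297 × 0.938 + 1592 × 0.615 = 279 + 979 = 1258
Net migration: Group 6 − 77 → 1181
End of period: [121, 48, 1654, 1313, 526, 1181]
Period 3:
Births: 1654 × 0.086 = 142
Group 2: 121 × 0.948 = 115
Group 3: 48 × 0.938 = 45
Group 4: 1654 × 0.933 = 1543
Group 5: 1313 × 0.957 = 1257
Group 6: 526 × 0.938 + 1181 × 0.615 = 493 + 726 = 1219
Net migration: Group 6 − 77 → 1142
End of period: [142, 115, 45, 1543, 1257, 1142]
Period 4:
Births: 45 × 0.086 = 4
Group 2: 142 × 0.948 = 135
Group 3: 115 × 0.938 = 108
Group 4: 45 × 0.933 = 42
Group 5: 1543 × 0.957 = 1477
Group 6: 1257 × 0.938 + 1142 × 0.615 = 1179 + 702 = 1881
Net migration: Group 6 − 77 → 1804
End of period: [4, 135, 108, 42, 1477, 1804]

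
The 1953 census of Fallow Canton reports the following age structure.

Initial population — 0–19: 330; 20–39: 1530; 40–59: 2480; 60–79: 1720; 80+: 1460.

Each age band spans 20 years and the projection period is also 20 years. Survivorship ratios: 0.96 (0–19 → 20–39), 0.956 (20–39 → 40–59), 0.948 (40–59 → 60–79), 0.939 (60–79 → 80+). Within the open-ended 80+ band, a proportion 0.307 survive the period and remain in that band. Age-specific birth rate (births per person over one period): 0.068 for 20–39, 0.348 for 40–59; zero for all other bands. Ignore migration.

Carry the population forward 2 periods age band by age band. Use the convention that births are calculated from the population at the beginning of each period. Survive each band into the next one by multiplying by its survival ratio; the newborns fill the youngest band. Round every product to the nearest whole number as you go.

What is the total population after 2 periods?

Period 1.
Births: 1530 * 0.068 = 104 ; 2480 * 0.348 = 863 → 967
20–39: 330 * 0.96 = 317
40–59: 1530 * 0.956 = 1463
60–79: 2480 * 0.948 = 2351
80+: 1720 * 0.939 + 1460 * 0.307 = 1615 + 448 = 2063
Giving 967 / 317 / 1463 / 2351 / 2063.
Period 2.
Births: 317 * 0.068 = 22 ; 1463 * 0.348 = 509 → 531
20–39: 967 * 0.96 = 928
40–59: 317 * 0.956 = 303
60–79: 1463 * 0.948 = 1387
80+: 2351 * 0.939 + 2063 * 0.307 = 2208 + 633 = 2841
Giving 531 / 928 / 303 / 1387 / 2841.
Total after period 2: 531 + 928 + 303 + 1387 + 2841 = 5990

5990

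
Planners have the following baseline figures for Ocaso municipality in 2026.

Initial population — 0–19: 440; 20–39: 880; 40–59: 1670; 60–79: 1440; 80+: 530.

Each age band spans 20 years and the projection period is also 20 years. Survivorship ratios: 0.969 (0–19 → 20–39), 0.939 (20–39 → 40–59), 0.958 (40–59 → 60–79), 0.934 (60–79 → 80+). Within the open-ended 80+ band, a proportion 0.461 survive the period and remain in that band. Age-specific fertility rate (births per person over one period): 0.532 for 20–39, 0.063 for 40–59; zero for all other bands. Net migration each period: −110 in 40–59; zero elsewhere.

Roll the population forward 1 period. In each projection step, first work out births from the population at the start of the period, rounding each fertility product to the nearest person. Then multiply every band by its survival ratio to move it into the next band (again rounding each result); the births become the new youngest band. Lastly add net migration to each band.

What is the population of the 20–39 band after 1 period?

426

[period 1]
Births: 880 × 0.532 = 468, 1670 × 0.063 = 105 — total 573
20–39: 440 × 0.969 = 426
40–59: 880 × 0.939 = 826
60–79: 1670 × 0.958 = 1600
80+: 1440 × 0.934 + 530 × 0.461 = 1345 + 244 = 1589
Net migration: 40–59 − 110 → 716
Population now: 0–19=573, 20–39=426, 40–59=716, 60–79=1600, 80+=1589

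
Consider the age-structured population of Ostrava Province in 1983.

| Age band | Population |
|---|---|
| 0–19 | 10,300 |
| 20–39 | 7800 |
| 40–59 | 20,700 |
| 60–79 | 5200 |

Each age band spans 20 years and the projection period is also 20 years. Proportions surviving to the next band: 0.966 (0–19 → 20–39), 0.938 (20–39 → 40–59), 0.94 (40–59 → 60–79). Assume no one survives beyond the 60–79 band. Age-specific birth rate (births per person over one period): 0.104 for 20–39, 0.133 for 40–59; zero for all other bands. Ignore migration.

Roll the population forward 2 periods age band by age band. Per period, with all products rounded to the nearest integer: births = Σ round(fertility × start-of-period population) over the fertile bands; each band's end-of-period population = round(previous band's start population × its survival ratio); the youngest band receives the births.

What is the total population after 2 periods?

After projecting period 1:
Births: 7800 × 0.104 = 811  |  20700 × 0.133 = 2753 — total 3564
20–39: 10300 × 0.966 = 9950
40–59: 7800 × 0.938 = 7316
60–79: 20700 × 0.94 = 19458
Population now: 0–19=3564, 20–39=9950, 40–59=7316, 60–79=19458
After projecting period 2:
Births: 9950 × 0.104 = 1035  |  7316 × 0.133 = 973 — total 2008
20–39: 3564 × 0.966 = 3443
40–59: 9950 × 0.938 = 9333
60–79: 7316 × 0.94 = 6877
Population now: 0–19=2008, 20–39=3443, 40–59=9333, 60–79=6877
Total after period 2: 2008 + 3443 + 9333 + 6877 = 21661

21661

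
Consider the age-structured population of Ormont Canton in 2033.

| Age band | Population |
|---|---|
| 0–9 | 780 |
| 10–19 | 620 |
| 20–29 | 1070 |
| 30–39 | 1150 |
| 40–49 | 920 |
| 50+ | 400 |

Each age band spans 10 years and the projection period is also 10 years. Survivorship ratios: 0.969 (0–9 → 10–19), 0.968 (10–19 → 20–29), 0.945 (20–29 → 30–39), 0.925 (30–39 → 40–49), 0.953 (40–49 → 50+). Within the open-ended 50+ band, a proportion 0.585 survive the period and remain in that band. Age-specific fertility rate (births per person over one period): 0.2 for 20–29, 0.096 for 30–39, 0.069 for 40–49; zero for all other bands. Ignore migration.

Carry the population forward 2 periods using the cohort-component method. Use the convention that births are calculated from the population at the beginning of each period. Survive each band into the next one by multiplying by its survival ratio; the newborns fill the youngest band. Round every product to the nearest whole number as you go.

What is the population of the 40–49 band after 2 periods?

935

Call the bands 1 to 6, youngest first.
Period 1:
Births: 1070 * 0.2 = 214  |  1150 * 0.096 = 110  |  920 * 0.069 = 63 → total 387
Band 2: 780 * 0.969 = 756
Band 3: 620 * 0.968 = 600
Band 4: 1070 * 0.945 = 1011
Band 5: 1150 * 0.925 = 1064
Band 6: 920 * 0.953 + 400 * 0.585 = 877 + 234 = 1111
Population now: 0–9=387, 10–19=756, 20–29=600, 30–39=1011, 40–49=1064, 50+=1111
Period 2:
Births: 600 * 0.2 = 120  |  1011 * 0.096 = 97  |  1064 * 0.069 = 73 → total 290
Band 2: 387 * 0.969 = 375
Band 3: 756 * 0.968 = 732
Band 4: 600 * 0.945 = 567
Band 5: 1011 * 0.925 = 935
Band 6: 1064 * 0.953 + 1111 * 0.585 = 1014 + 650 = 1664
Population now: 0–9=290, 10–19=375, 20–29=732, 30–39=567, 40–49=935, 50+=1664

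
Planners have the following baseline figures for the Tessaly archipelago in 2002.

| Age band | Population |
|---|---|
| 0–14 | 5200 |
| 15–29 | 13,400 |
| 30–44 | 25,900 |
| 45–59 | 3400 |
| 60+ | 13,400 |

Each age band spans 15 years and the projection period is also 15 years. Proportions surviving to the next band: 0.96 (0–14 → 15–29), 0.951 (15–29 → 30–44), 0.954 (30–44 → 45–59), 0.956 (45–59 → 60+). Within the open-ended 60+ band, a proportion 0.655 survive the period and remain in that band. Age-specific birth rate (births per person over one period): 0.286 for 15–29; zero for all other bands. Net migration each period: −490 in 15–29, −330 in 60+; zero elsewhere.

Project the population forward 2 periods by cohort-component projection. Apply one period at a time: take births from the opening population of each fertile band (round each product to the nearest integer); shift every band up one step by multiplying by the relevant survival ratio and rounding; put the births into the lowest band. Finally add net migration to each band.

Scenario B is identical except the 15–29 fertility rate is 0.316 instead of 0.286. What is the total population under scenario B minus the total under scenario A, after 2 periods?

Let group 1 be 0–14 through group 5 = 60+.
After projecting period 1:
Births: 13400 × 0.286 = 3832
Group 2: 5200 × 0.96 = 4992
Group 3: 13400 × 0.951 = 12743
Group 4: 25900 × 0.954 = 24709
Group 5: 3400 × 0.956 + 13400 × 0.655 = 3250 + 8777 = 12027
Net migration: Group 2 − 490 → 4502; Group 5 − 330 → 11697
Giving 3832 / 4502 / 12743 / 24709 / 11697.
After projecting period 2:
Births: 4502 × 0.286 = 1288
Group 2: 3832 × 0.96 = 3679
Group 3: 4502 × 0.951 = 4281
Group 4: 12743 × 0.954 = 12157
Group 5: 24709 × 0.956 + 11697 × 0.655 = 23622 + 7662 = 31284
Net migration: Group 2 − 490 → 3189; Group 5 − 330 → 30954
Giving 1288 / 3189 / 4281 / 12157 / 30954.
Scenario A total after 2 periods: 51869
Scenario B projection —
After projecting period 1:
Births: 13400 × 0.316 = 4234
Group 2: 5200 × 0.96 = 4992
Group 3: 13400 × 0.951 = 12743
Group 4: 25900 × 0.954 = 24709
Group 5: 3400 × 0.956 + 13400 × 0.655 = 3250 + 8777 = 12027
Net migration: Group 2 − 490 → 4502; Group 5 − 330 → 11697
Giving 4234 / 4502 / 12743 / 24709 / 11697.
After projecting period 2:
Births: 4502 × 0.316 = 1423
Group 2: 4234 × 0.96 = 4065
Group 3: 4502 × 0.951 = 4281
Group 4: 12743 × 0.954 = 12157
Group 5: 24709 × 0.956 + 11697 × 0.655 = 23622 + 7662 = 31284
Net migration: Group 2 − 490 → 3575; Group 5 − 330 → 30954
Giving 1423 / 3575 / 4281 / 12157 / 30954.
Scenario B total after 2 periods: 52390
Difference B − A = 52390 − 51869 = 521

521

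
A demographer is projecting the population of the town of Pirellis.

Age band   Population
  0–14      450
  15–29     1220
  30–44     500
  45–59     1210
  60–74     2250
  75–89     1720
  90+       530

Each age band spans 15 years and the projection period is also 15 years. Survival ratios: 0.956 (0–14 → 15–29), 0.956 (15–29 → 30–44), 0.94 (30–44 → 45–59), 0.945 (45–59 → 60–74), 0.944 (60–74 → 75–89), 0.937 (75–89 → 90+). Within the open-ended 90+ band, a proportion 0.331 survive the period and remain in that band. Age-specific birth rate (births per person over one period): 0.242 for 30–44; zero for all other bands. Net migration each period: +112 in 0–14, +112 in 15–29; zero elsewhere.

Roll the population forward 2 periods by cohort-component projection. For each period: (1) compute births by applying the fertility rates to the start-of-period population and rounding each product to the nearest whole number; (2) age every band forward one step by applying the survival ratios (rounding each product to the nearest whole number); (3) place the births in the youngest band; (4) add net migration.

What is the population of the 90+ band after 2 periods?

(Bands numbered youngest = 1 to oldest = 7.)
[period 1]
Births: 500 × 0.242 = 121
Band 2: 450 × 0.956 = 430
Band 3: 1220 × 0.956 = 1166
Band 4: 500 × 0.94 = 470
Band 5: 1210 × 0.945 = 1143
Band 6: 2250 × 0.944 = 2124
Band 7: 1720 × 0.937 + 530 × 0.331 = 1612 + 175 = 1787
Net migration: Band 1 + 112 → 233; Band 2 + 112 → 542
Giving 233 / 542 / 1166 / 470 / 1143 / 2124 / 1787.
[period 2]
Births: 1166 × 0.242 = 282
Band 2: 233 × 0.956 = 223
Band 3: 542 × 0.956 = 518
Band 4: 1166 × 0.94 = 1096
Band 5: 470 × 0.945 = 444
Band 6: 1143 × 0.944 = 1079
Band 7: 2124 × 0.937 + 1787 × 0.331 = 1990 + 591 = 2581
Net migration: Band 1 + 112 → 394; Band 2 + 112 → 335
Giving 394 / 335 / 518 / 1096 / 444 / 1079 / 2581.

2581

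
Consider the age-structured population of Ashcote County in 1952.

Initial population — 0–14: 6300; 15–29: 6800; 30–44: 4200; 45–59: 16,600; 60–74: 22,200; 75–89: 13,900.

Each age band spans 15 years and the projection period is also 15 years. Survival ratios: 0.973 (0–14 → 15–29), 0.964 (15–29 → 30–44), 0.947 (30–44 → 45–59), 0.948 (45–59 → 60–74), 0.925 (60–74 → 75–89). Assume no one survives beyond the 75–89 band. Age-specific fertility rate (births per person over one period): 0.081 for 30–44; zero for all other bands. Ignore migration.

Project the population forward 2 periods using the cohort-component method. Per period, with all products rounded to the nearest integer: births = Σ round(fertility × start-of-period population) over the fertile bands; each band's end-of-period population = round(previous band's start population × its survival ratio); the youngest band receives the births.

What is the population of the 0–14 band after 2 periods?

Call the groups 1 to 6, youngest first.
[period 1]
Births: 4200 * 0.081 = 340
Group 2: 6300 * 0.973 = 6130
Group 3: 6800 * 0.964 = 6555
Group 4: 4200 * 0.947 = 3977
Group 5: 16600 * 0.948 = 15737
Group 6: 22200 * 0.925 = 20535
Population now: 0–14=340, 15–29=6130, 30–44=6555, 45–59=3977, 60–74=15737, 75–89=20535
[period 2]
Births: 6555 * 0.081 = 531
Group 2: 340 * 0.973 = 331
Group 3: 6130 * 0.964 = 5909
Group 4: 6555 * 0.947 = 6208
Group 5: 3977 * 0.948 = 3770
Group 6: 15737 * 0.925 = 14557
Population now: 0–14=531, 15–29=331, 30–44=5909, 45–59=6208, 60–74=3770, 75–89=14557

531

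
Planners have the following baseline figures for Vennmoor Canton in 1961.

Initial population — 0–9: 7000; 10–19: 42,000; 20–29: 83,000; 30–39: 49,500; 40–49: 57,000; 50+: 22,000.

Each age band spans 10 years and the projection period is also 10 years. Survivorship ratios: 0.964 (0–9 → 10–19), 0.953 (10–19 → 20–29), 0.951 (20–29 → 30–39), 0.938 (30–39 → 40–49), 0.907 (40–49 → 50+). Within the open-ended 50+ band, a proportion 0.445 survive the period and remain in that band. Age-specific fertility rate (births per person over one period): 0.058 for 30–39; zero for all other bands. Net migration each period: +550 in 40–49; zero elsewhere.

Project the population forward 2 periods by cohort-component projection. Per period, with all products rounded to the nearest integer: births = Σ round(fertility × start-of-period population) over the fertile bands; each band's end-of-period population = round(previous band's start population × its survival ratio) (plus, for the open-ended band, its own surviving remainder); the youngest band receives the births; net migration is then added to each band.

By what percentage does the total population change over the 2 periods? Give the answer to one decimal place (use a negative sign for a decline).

Call the groups 1 to 6, youngest first.
[period 1]
Births: 49500 × 0.058 = 2871
Group 2: 7000 × 0.964 = 6748
Group 3: 42000 × 0.953 = 40026
Group 4: 83000 × 0.951 = 78933
Group 5: 49500 × 0.938 = 46431
Group 6: 57000 × 0.907 + 22000 × 0.445 = 51699 + 9790 = 61489
Net migration: Group 5 + 550 → 46981
Giving 2871 / 6748 / 40026 / 78933 / 46981 / 61489.
[period 2]
Births: 78933 × 0.058 = 4578
Group 2: 2871 × 0.964 = 2768
Group 3: 6748 × 0.953 = 6431
Group 4: 40026 × 0.951 = 38065
Group 5: 78933 × 0.938 = 74039
Group 6: 46981 × 0.907 + 61489 × 0.445 = 42612 + 27363 = 69975
Net migration: Group 5 + 550 → 74589
Giving 4578 / 2768 / 6431 / 38065 / 74589 / 69975.
Total: 260500 → 196406; change = -64094; percentage change = -24.6%

-24.6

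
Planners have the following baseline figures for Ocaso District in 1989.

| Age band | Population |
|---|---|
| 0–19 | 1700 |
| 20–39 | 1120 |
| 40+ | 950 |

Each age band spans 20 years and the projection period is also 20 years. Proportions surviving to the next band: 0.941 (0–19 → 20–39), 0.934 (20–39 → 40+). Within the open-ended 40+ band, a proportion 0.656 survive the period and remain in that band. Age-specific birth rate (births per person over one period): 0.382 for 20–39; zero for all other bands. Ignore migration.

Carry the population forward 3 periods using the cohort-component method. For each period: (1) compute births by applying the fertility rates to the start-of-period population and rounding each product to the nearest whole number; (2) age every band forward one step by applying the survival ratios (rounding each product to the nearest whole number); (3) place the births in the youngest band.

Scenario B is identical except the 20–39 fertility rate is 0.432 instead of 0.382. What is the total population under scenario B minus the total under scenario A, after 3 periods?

167

Period 1:
Births: 1120 × 0.382 = 428
20–39: 1700 × 0.941 = 1600
40+: 1120 × 0.934 + 950 × 0.656 = 1046 + 623 = 1669
Giving 428 / 1600 / 1669.
Period 2:
Births: 1600 × 0.382 = 611
20–39: 428 × 0.941 = 403
40+: 1600 × 0.934 + 1669 × 0.656 = 1494 + 1095 = 2589
Giving 611 / 403 / 2589.
Period 3:
Births: 403 × 0.382 = 154
20–39: 611 × 0.941 = 575
40+: 403 × 0.934 + 2589 × 0.656 = 376 + 1698 = 2074
Giving 154 / 575 / 2074.
Scenario A total after 3 periods: 2803
Scenario B projection —
Period 1:
Births: 1120 × 0.432 = 484
20–39: 1700 × 0.941 = 1600
40+: 1120 × 0.934 + 950 × 0.656 = 1046 + 623 = 1669
Giving 484 / 1600 / 1669.
Period 2:
Births: 1600 × 0.432 = 691
20–39: 484 × 0.941 = 455
40+: 1600 × 0.934 + 1669 × 0.656 = 1494 + 1095 = 2589
Giving 691 / 455 / 2589.
Period 3:
Births: 455 × 0.432 = 197
20–39: 691 × 0.941 = 650
40+: 455 × 0.934 + 2589 × 0.656 = 425 + 1698 = 2123
Giving 197 / 650 / 2123.
Scenario B total after 3 periods: 2970
Difference B − A = 2970 − 2803 = 167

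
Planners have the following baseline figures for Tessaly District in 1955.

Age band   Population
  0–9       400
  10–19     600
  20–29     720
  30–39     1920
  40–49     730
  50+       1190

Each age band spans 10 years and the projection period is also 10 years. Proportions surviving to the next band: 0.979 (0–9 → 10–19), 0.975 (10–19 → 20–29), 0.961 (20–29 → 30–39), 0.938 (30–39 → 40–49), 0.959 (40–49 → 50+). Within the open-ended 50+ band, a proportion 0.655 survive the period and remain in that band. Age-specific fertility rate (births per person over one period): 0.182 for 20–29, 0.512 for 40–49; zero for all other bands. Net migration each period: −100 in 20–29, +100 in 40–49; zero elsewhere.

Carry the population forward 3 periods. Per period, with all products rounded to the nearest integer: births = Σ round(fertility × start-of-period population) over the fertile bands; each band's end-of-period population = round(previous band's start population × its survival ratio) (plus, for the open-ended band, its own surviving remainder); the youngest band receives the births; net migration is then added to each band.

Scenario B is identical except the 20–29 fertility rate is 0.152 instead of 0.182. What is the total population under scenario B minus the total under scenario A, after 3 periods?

-43

Let band 1 be 0–9 through band 6 = 50+.
— Period 1 —
Births: 720 × 0.182 = 131  |  730 × 0.512 = 374 → total 505
Band 2: 400 × 0.979 = 392
Band 3: 600 × 0.975 = 585
Band 4: 720 × 0.961 = 692
Band 5: 1920 × 0.938 = 1801
Band 6: 730 × 0.959 + 1190 × 0.655 = 700 + 779 = 1479
Net migration: Band 3 − 100 → 485; Band 5 + 100 → 1901
→ [505, 392, 485, 692, 1901, 1479]
— Period 2 —
Births: 485 × 0.182 = 88  |  1901 × 0.512 = 973 → total 1061
Band 2: 505 × 0.979 = 494
Band 3: 392 × 0.975 = 382
Band 4: 485 × 0.961 = 466
Band 5: 692 × 0.938 = 649
Band 6: 1901 × 0.959 + 1479 × 0.655 = 1823 + 969 = 2792
Net migration: Band 3 − 100 → 282; Band 5 + 100 → 749
→ [1061, 494, 282, 466, 749, 2792]
— Period 3 —
Births: 282 × 0.182 = 51  |  749 × 0.512 = 383 → total 434
Band 2: 1061 × 0.979 = 1039
Band 3: 494 × 0.975 = 482
Band 4: 282 × 0.961 = 271
Band 5: 466 × 0.938 = 437
Band 6: 749 × 0.959 + 2792 × 0.655 = 718 + 1829 = 2547
Net migration: Band 3 − 100 → 382; Band 5 + 100 → 537
→ [434, 1039, 382, 271, 537, 2547]
Scenario A total after 3 periods: 5210
Scenario B projection —
— Period 1 —
Births: 720 × 0.152 = 109  |  730 × 0.512 = 374 → total 483
Band 2: 400 × 0.979 = 392
Band 3: 600 × 0.975 = 585
Band 4: 720 × 0.961 = 692
Band 5: 1920 × 0.938 = 1801
Band 6: 730 × 0.959 + 1190 × 0.655 = 700 + 779 = 1479
Net migration: Band 3 − 100 → 485; Band 5 + 100 → 1901
→ [483, 392, 485, 692, 1901, 1479]
— Period 2 —
Births: 485 × 0.152 = 74  |  1901 × 0.512 = 973 → total 1047
Band 2: 483 × 0.979 = 473
Band 3: 392 × 0.975 = 382
Band 4: 485 × 0.961 = 466
Band 5: 692 × 0.938 = 649
Band 6: 1901 × 0.959 + 1479 × 0.655 = 1823 + 969 = 2792
Net migration: Band 3 − 100 → 282; Band 5 + 100 → 749
→ [1047, 473, 282, 466, 749, 2792]
— Period 3 —
Births: 282 × 0.152 = 43  |  749 × 0.512 = 383 → total 426
Band 2: 1047 × 0.979 = 1025
Band 3: 473 × 0.975 = 461
Band 4: 282 × 0.961 = 271
Band 5: 466 × 0.938 = 437
Band 6: 749 × 0.959 + 2792 × 0.655 = 718 + 1829 = 2547
Net migration: Band 3 − 100 → 361; Band 5 + 100 → 537
→ [426, 1025, 361, 271, 537, 2547]
Scenario B total after 3 periods: 5167
Difference B − A = 5167 − 5210 = -43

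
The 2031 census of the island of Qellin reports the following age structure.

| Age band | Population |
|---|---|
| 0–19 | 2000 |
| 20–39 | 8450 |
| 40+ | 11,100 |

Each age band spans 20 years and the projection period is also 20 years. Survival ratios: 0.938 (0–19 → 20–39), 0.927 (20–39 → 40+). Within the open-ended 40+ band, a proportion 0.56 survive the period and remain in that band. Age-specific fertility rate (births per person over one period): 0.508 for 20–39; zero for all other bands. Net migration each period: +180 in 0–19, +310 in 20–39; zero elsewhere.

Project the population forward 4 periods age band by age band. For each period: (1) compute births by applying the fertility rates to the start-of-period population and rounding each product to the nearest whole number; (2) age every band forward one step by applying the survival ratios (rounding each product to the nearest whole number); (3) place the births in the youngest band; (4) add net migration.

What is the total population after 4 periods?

(Groups numbered youngest = 1 to oldest = 3.)
Period 1.
Births: 8450 × 0.508 = 4293
Group 2: 2000 × 0.938 = 1876
Group 3: 8450 × 0.927 + 11100 × 0.56 = 7833 + 6216 = 14049
Net migration: Group 1 + 180 → 4473; Group 2 + 310 → 2186
→ [4473, 2186, 14049]
Period 2.
Births: 2186 × 0.508 = 1110
Group 2: 4473 × 0.938 = 4196
Group 3: 2186 × 0.927 + 14049 × 0.56 = 2026 + 7867 = 9893
Net migration: Group 1 + 180 → 1290; Group 2 + 310 → 4506
→ [1290, 4506, 9893]
Period 3.
Births: 4506 × 0.508 = 2289
Group 2: 1290 × 0.938 = 1210
Group 3: 4506 × 0.927 + 9893 × 0.56 = 4177 + 5540 = 9717
Net migration: Group 1 + 180 → 2469; Group 2 + 310 → 1520
→ [2469, 1520, 9717]
Period 4.
Births: 1520 × 0.508 = 772
Group 2: 2469 × 0.938 = 2316
Group 3: 1520 × 0.927 + 9717 × 0.56 = 1409 + 5442 = 6851
Net migration: Group 1 + 180 → 952; Group 2 + 310 → 2626
→ [952, 2626, 6851]
Total after period 4: 952 + 2626 + 6851 = 10429

10429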